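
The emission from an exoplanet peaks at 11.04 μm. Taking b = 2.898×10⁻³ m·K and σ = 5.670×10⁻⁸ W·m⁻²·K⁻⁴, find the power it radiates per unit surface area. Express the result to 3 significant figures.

Wien's law: T = b/λ_max = 2.898×10⁻³/1.104×10⁻⁵ = 262.500 K.
Then I = σT⁴ = 5.670×10⁻⁸×(262.500)⁴ = 269 W/m².

I ≈ 269 W/m²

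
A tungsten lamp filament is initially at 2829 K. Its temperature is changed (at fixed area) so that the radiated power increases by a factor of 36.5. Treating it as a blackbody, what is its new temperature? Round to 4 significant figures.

P ∝ T⁴, so T₂/T₁ = (P₂/P₁)^(1/4) = (36.5)^(1/4) = 2.45795.
T₂ = 2829 × 2.45795 = 6954 K.

T₂ ≈ 6954 K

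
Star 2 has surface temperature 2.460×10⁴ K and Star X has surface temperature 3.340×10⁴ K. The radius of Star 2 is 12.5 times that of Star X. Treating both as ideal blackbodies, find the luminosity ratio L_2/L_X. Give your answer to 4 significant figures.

L ∝ R²T⁴, so L_2/L_X = (R_2/R_X)²(T_2/T_X)⁴ = (12.5)² × (2.460×10⁴/3.340×10⁴)⁴ = 156.25 × 0.294276 = 45.98.

L_2/L_X ≈ 45.98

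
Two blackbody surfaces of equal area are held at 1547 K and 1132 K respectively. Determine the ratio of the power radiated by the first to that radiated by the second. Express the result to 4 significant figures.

P₁/P₂ ≈ 3.488

With equal areas, P₁/P₂ = (T₁/T₂)⁴ = (1547/1132)⁴ = 3.488.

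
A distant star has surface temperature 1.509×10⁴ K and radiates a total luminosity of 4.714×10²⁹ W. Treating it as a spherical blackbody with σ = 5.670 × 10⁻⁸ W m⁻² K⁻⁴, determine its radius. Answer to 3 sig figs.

R ≈ 3.57×10⁹ m

L = 4πR²σT⁴ ⇒ R = √(L/(4πσT⁴)).
σT⁴ = 2.93995×10⁹ W/m², so R = √(4.714×10²⁹/(4π×2.93995×10⁹)) = 3.57×10⁹ m.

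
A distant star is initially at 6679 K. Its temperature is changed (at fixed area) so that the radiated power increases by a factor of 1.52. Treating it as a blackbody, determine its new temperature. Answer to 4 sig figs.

T₂ ≈ 7416 K

P ∝ T⁴, so T₂/T₁ = (P₂/P₁)^(1/4) = (1.52)^(1/4) = 1.11035.
T₂ = 6679 × 1.11035 = 7416 K.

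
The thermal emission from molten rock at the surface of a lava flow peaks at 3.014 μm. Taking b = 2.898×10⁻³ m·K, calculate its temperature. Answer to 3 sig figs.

T ≈ 962 K

Wien's law gives T = b/λ_max = (2.898×10⁻³ m·K)/(3.014×10⁻⁶ m) = 962 K.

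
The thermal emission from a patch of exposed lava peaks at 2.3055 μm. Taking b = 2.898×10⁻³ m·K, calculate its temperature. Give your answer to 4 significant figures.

T ≈ 1257 K

Wien's law gives T = b/λ_max = (2.898×10⁻³ m·K)/(2.3055×10⁻⁶ m) = 1257 K.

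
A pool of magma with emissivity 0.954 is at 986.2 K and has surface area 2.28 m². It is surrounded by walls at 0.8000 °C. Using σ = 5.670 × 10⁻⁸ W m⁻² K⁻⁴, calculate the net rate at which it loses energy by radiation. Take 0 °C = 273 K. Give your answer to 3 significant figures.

Net loss ≈ 1.16×10⁵ W

Surroundings: T = 0.8000 °C + 273 = 273.8000 K.
Area A = 2.28 m².
Net radiated power P_net = εσA(T⁴ − T₀⁴) = 0.954×5.670×10⁻⁸×2.28×(986.2⁴ − 273.8000⁴).
T⁴ − T₀⁴ = 9.45932×10¹¹ − 5.61997×10⁹ = 9.40312×10¹¹ K⁴, so P_net = 1.16×10⁵ W.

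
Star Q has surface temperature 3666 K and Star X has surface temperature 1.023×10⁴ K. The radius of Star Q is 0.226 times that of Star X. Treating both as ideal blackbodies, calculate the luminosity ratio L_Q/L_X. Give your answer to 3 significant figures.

L_Q/L_X ≈ 8.42×10⁻⁴

L ∝ R²T⁴, so L_Q/L_X = (R_Q/R_X)²(T_Q/T_X)⁴ = (0.226)² × (3666/1.023×10⁴)⁴ = 0.051076 × 0.0164918 = 8.42×10⁻⁴.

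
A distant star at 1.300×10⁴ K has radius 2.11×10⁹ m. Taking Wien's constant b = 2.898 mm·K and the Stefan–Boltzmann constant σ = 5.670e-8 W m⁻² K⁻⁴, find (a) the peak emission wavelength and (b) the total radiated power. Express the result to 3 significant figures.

λ_max ≈ 223 nm; P ≈ 9.06×10²⁸ W

(a) λ_max = b/T = 2.898×10⁻³/1.300×10⁴ = 2.229×10⁻⁷ m = 223 nm.
Surface area A = 4πR² = 4π(2.11×10⁹ m)² = 5.59467×10¹⁹ m².
(b) P = σAT⁴ = 5.670×10⁻⁸×5.59467×10¹⁹×(1.300×10⁴)⁴ = 9.06×10²⁸ W.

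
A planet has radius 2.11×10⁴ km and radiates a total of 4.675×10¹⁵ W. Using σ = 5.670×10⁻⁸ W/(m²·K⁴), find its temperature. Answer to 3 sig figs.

T ≈ 62.0 K

Surface area A = 4πR² = 4π(2.11×10⁷ m)² = 5.59467×10¹⁵ m².
P = σAT⁴ ⇒ T = (P/(σA))^(1/4) = (4.675×10¹⁵/(5.670×10⁻⁸×5.59467×10¹⁵))^(1/4) = 62.0 K.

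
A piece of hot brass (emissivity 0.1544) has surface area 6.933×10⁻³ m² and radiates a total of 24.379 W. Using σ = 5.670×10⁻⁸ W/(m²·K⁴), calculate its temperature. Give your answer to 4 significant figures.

Area A = 6.933×10⁻³ m².
P = εσAT⁴ ⇒ T = (P/(εσA))^(1/4) = (24.379/(0.1544×5.670×10⁻⁸×6.933×10⁻³))^(1/4) = 796.1 K.

T ≈ 796.1 K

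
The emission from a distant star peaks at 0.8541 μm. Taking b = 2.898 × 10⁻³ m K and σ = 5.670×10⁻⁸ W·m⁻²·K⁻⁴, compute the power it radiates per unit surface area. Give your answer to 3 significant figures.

Wien's law: T = b/λ_max = 2.898×10⁻³/8.541×10⁻⁷ = 3393.05 K.
Then I = σT⁴ = 5.670×10⁻⁸×(3393.05)⁴ = 7.52×10⁶ W/m².

I ≈ 7.52×10⁶ W/m²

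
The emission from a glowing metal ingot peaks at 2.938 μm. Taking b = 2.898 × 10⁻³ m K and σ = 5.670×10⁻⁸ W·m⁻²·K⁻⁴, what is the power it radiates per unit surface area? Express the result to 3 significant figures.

I ≈ 5.37×10⁴ W/m²

Wien's law: T = b/λ_max = 2.898×10⁻³/2.938×10⁻⁶ = 986.385 K.
Then I = σT⁴ = 5.670×10⁻⁸×(986.385)⁴ = 5.37×10⁴ W/m².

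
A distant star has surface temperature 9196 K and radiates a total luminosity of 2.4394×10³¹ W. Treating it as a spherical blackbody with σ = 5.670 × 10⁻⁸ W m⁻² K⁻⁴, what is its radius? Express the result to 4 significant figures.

R ≈ 6.919×10¹⁰ m

L = 4πR²σT⁴ ⇒ R = √(L/(4πσT⁴)).
σT⁴ = 4.05489×10⁸ W/m², so R = √(2.4394×10³¹/(4π×4.05489×10⁸)) = 6.919×10¹⁰ m.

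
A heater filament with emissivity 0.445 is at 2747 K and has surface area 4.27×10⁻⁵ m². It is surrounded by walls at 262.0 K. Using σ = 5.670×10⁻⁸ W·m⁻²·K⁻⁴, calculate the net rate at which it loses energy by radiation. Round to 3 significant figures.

Net loss ≈ 61.3 W

Area A = 4.27×10⁻⁵ m².
Net radiated power P_net = εσA(T⁴ − T₀⁴) = 0.445×5.670×10⁻⁸×4.27×10⁻⁵×(2747⁴ − 262.0⁴).
T⁴ − T₀⁴ = 5.69423×10¹³ − 4.71200×10⁹ = 5.69376×10¹³ K⁴, so P_net = 61.3 W.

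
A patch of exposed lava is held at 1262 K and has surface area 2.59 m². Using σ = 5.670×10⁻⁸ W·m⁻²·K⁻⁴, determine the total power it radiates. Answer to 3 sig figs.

P ≈ 3.72×10⁵ W

Area A = 2.59 m².
P = σAT⁴ = 5.670×10⁻⁸ × 2.59 × (1262)⁴ = 3.72×10⁵ W.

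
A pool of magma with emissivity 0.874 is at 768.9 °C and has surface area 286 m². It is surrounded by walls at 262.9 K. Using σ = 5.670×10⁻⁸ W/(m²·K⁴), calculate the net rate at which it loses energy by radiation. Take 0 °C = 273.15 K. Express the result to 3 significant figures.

T = 768.9 °C + 273.15 = 1042.05 K.
Area A = 286 m².
Net radiated power P_net = εσA(T⁴ − T₀⁴) = 0.874×5.670×10⁻⁸×286×(1042.05⁴ − 262.9⁴).
T⁴ − T₀⁴ = 1.17911×10¹² − 4.77708×10⁹ = 1.17433×10¹² K⁴, so P_net = 1.66×10⁷ W.

Net loss ≈ 1.66×10⁷ W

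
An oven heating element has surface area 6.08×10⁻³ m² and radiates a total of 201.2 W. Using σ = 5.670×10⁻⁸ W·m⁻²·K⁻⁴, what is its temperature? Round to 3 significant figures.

T ≈ 874 K

Area A = 6.08×10⁻³ m².
P = σAT⁴ ⇒ T = (P/(σA))^(1/4) = (201.2/(5.670×10⁻⁸×6.08×10⁻³))^(1/4) = 874 K.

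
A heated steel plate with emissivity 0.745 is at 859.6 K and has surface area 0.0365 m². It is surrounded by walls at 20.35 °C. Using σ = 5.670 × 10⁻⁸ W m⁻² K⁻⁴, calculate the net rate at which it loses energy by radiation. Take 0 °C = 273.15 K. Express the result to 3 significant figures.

Net loss ≈ 830 W

Surroundings: T = 20.35 °C + 273.15 = 293.50 K.
Area A = 0.0365 m².
Net radiated power P_net = εσA(T⁴ − T₀⁴) = 0.745×5.670×10⁻⁸×0.0365×(859.6⁴ − 293.50⁴).
T⁴ − T₀⁴ = 5.45991×10¹¹ − 7.42049×10⁹ = 5.38571×10¹¹ K⁴, so P_net = 830 W.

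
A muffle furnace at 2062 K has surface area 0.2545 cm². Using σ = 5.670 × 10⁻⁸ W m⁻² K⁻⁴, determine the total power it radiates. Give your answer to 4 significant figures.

Area A = 0.2545 cm² = 2.545×10⁻⁵ m².
P = σAT⁴ = 5.670×10⁻⁸ × 2.545×10⁻⁵ × (2062)⁴ = 26.09 W.

P ≈ 26.09 W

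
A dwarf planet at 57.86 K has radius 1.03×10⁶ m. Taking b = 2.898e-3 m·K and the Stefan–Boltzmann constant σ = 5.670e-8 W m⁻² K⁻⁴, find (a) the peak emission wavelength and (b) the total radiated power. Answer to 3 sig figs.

λ_max ≈ 50.1 μm; P ≈ 8.47×10¹² W

(a) λ_max = b/T = 2.898×10⁻³/57.86 = 5.009×10⁻⁵ m = 50.1 μm.
Surface area A = 4πR² = 4π(1.03×10⁶ m)² = 1.33317×10¹³ m².
(b) P = σAT⁴ = 5.670×10⁻⁸×1.33317×10¹³×(57.86)⁴ = 8.47×10¹² W.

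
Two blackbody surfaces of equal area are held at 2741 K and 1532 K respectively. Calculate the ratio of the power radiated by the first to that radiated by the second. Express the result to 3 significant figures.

With equal areas, P₁/P₂ = (T₁/T₂)⁴ = (2741/1532)⁴ = 10.2.

P₁/P₂ ≈ 10.2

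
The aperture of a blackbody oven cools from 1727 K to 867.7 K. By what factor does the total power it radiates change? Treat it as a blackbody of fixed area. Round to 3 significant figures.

P₂/P₁ ≈ 0.0637

P ∝ T⁴, so P₂/P₁ = (T₂/T₁)⁴ = (867.7/1727)⁴ = (0.502432)⁴ = 0.0637.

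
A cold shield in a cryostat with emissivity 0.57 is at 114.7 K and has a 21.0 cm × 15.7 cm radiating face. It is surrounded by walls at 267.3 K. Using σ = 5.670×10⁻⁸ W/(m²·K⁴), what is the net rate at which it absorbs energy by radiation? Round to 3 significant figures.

Area A = 0.210 × 0.157 = 0.03297 m².
Net radiated power P_net = εσA(T⁴ − T₀⁴) = 0.57×5.670×10⁻⁸×0.03297×(114.7⁴ − 267.3⁴).
T⁴ − T₀⁴ = 1.73083×10⁸ − 5.10500×10⁹ = -4.93192×10⁹ K⁴, so P_net = -5.26 W — negative, meaning a net gain of 5.26 W.

Net gain ≈ 5.26 W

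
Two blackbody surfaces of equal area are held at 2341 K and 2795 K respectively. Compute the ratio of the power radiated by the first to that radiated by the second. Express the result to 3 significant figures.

With equal areas, P₁/P₂ = (T₁/T₂)⁴ = (2341/2795)⁴ = 0.492.

P₁/P₂ ≈ 0.492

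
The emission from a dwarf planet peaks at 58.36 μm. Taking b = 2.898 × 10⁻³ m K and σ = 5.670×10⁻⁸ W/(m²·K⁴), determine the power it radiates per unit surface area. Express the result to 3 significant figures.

Wien's law: T = b/λ_max = 2.898×10⁻³/5.836×10⁻⁵ = 49.6573 K.
Then I = σT⁴ = 5.670×10⁻⁸×(49.6573)⁴ = 0.345 W/m².

I ≈ 0.345 W/m²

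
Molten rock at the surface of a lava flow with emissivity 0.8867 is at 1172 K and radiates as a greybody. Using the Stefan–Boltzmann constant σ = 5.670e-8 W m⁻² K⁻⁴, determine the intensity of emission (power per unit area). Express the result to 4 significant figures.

I ≈ 9.486×10⁴ W/m²

Stefan–Boltzmann: I = εσT⁴ = 0.8867 × 5.670×10⁻⁸ × (1172)⁴ = 9.486×10⁴ W/m².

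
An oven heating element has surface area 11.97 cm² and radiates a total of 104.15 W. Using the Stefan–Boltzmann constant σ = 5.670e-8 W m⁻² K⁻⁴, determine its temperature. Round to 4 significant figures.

T ≈ 1113 K

Area A = 11.97 cm² = 1.197×10⁻³ m².
P = σAT⁴ ⇒ T = (P/(σA))^(1/4) = (104.15/(5.670×10⁻⁸×1.197×10⁻³))^(1/4) = 1113 K.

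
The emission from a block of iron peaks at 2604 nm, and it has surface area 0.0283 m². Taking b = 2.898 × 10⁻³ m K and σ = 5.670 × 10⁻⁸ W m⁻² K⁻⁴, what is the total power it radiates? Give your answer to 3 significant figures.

P ≈ 2.46×10³ W

Wien's law: T = b/λ_max = 2.898×10⁻³/2.604×10⁻⁶ = 1112.90 K.
Area A = 0.0283 m².
Then P = σAT⁴ = 5.670×10⁻⁸×0.0283×(1112.90)⁴ = 2.46×10³ W.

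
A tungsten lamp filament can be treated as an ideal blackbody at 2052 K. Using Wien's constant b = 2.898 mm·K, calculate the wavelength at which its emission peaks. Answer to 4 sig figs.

λ_max ≈ 1.412 μm

Wien's displacement law: λ_max = b/T = (2.898×10⁻³ m·K)/(2052 K) = 1.4123×10⁻⁶ m.
That is 1.412 μm, in the infrared range.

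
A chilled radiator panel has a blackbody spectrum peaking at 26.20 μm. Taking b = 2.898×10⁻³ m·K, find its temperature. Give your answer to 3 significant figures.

Wien's law gives T = b/λ_max = (2.898×10⁻³ m·K)/(2.620×10⁻⁵ m) = 111 K.

T ≈ 111 K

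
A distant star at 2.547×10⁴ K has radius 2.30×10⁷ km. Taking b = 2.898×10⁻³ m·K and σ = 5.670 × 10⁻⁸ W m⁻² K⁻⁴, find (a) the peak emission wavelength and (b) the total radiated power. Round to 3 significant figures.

(a) λ_max = b/T = 2.898×10⁻³/2.547×10⁴ = 1.138×10⁻⁷ m = 114 nm.
Surface area A = 4πR² = 4π(2.30×10¹⁰ m)² = 6.64761×10²¹ m².
(b) P = σAT⁴ = 5.670×10⁻⁸×6.64761×10²¹×(2.547×10⁴)⁴ = 1.59×10³² W.

λ_max ≈ 114 nm; P ≈ 1.59×10³² W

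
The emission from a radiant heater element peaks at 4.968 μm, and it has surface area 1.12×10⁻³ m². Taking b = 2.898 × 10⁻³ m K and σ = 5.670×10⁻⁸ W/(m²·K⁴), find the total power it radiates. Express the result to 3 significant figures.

Wien's law: T = b/λ_max = 2.898×10⁻³/4.968×10⁻⁶ = 583.333 K.
Area A = 1.12×10⁻³ m².
Then P = σAT⁴ = 5.670×10⁻⁸×1.12×10⁻³×(583.333)⁴ = 7.35 W.

P ≈ 7.35 W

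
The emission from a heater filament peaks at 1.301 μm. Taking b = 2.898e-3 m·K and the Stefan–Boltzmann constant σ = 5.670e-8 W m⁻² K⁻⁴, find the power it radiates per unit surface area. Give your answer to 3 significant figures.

Wien's law: T = b/λ_max = 2.898×10⁻³/1.301×10⁻⁶ = 2227.52 K.
Then I = σT⁴ = 5.670×10⁻⁸×(2227.52)⁴ = 1.40×10⁶ W/m².

I ≈ 1.40×10⁶ W/m²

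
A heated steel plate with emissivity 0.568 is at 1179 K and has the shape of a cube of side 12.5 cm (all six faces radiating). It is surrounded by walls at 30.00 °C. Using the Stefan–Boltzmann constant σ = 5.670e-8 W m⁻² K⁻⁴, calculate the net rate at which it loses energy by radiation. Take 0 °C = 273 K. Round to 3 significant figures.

Surroundings: T = 30.00 °C + 273 = 303.00 K.
Area A = 6s² = 6×(0.125 m)² = 0.09375 m².
Net radiated power P_net = εσA(T⁴ − T₀⁴) = 0.568×5.670×10⁻⁸×0.09375×(1179⁴ − 303.00⁴).
T⁴ − T₀⁴ = 1.93221×10¹² − 8.42889×10⁹ = 1.92378×10¹² K⁴, so P_net = 5.81×10³ W.

Net loss ≈ 5.81×10³ W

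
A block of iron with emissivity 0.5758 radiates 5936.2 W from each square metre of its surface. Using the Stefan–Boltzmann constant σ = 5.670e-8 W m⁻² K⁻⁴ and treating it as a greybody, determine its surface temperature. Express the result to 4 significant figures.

I = εσT⁴, so T = (I/εσ)^(1/4) = (5936.2/(0.5758×5.670×10⁻⁸))^(1/4) = 653.0 K.

T ≈ 653.0 K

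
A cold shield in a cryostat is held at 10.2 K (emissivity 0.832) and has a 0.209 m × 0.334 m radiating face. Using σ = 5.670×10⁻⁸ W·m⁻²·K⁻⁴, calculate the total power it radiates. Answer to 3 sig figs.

P ≈ 3.56×10⁻⁵ W

Area A = 0.209 × 0.334 = 0.069806 m².
P = εσAT⁴ = 0.832 × 5.670×10⁻⁸ × 0.069806 × (10.2)⁴ = 3.56×10⁻⁵ W.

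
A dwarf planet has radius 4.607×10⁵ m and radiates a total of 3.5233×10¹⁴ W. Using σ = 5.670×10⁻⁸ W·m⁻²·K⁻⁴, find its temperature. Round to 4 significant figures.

Surface area A = 4πR² = 4π(4.607×10⁵ m)² = 2.66714×10¹² m².
P = σAT⁴ ⇒ T = (P/(σA))^(1/4) = (3.5233×10¹⁴/(5.670×10⁻⁸×2.66714×10¹²))^(1/4) = 219.7 K.

T ≈ 219.7 K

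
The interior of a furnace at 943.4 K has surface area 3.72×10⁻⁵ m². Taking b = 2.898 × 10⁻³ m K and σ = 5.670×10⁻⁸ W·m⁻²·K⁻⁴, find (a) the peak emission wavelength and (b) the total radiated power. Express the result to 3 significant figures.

(a) λ_max = b/T = 2.898×10⁻³/943.4 = 3.072×10⁻⁶ m = 3.07 μm.
Area A = 3.72×10⁻⁵ m².
(b) P = σAT⁴ = 5.670×10⁻⁸×3.72×10⁻⁵×(943.4)⁴ = 1.67 W.

λ_max ≈ 3.07 μm; P ≈ 1.67 W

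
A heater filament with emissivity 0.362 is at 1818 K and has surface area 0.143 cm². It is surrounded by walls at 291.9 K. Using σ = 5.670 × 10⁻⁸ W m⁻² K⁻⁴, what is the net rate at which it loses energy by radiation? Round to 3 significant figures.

Net loss ≈ 3.20 W

Area A = 0.143 cm² = 1.43×10⁻⁵ m².
Net radiated power P_net = εσA(T⁴ − T₀⁴) = 0.362×5.670×10⁻⁸×1.43×10⁻⁵×(1818⁴ − 291.9⁴).
T⁴ − T₀⁴ = 1.09238×10¹³ − 7.26000×10⁹ = 1.09165×10¹³ K⁴, so P_net = 3.20 W.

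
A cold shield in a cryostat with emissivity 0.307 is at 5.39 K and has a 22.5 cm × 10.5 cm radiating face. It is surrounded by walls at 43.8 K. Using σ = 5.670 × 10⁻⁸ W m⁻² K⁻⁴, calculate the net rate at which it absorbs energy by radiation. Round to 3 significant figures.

Area A = 0.225 × 0.105 = 0.023625 m².
Net radiated power P_net = εσA(T⁴ − T₀⁴) = 0.307×5.670×10⁻⁸×0.023625×(5.39⁴ − 43.8⁴).
T⁴ − T₀⁴ = 844.025 − 3.68041×10⁶ = -3.67957×10⁶ K⁴, so P_net = -1.51×10⁻³ W — negative, meaning a net gain of 1.51×10⁻³ W.

Net gain ≈ 1.51×10⁻³ W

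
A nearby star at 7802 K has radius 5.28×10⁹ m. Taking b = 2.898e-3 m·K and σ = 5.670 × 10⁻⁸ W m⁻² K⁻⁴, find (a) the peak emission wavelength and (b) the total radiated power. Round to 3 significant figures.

λ_max ≈ 0.371 μm; P ≈ 7.36×10²⁸ W

(a) λ_max = b/T = 2.898×10⁻³/7802 = 3.714×10⁻⁷ m = 0.371 μm.
Surface area A = 4πR² = 4π(5.28×10⁹ m)² = 3.50330×10²⁰ m².
(b) P = σAT⁴ = 5.670×10⁻⁸×3.50330×10²⁰×(7802)⁴ = 7.36×10²⁸ W.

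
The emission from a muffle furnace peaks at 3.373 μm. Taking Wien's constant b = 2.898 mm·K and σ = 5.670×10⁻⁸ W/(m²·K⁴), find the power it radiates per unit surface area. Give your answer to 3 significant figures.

Wien's law: T = b/λ_max = 2.898×10⁻³/3.373×10⁻⁶ = 859.176 K.
Then I = σT⁴ = 5.670×10⁻⁸×(859.176)⁴ = 3.09×10⁴ W/m².

I ≈ 3.09×10⁴ W/m²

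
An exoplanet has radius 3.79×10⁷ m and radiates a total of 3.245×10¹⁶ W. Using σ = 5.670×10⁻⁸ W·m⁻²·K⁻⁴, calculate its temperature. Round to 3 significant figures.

Surface area A = 4πR² = 4π(3.79×10⁷ m)² = 1.80505×10¹⁶ m².
P = σAT⁴ ⇒ T = (P/(σA))^(1/4) = (3.245×10¹⁶/(5.670×10⁻⁸×1.80505×10¹⁶))^(1/4) = 75.0 K.

T ≈ 75.0 K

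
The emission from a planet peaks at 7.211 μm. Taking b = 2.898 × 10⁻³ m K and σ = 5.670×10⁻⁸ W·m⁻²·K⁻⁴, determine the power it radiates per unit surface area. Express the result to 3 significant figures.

I ≈ 1.48×10³ W/m²

Wien's law: T = b/λ_max = 2.898×10⁻³/7.211×10⁻⁶ = 401.886 K.
Then I = σT⁴ = 5.670×10⁻⁸×(401.886)⁴ = 1.48×10³ W/m².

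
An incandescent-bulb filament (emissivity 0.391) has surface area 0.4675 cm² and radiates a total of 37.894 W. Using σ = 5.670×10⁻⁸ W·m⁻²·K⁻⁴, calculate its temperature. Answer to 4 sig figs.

Area A = 0.4675 cm² = 4.675×10⁻⁵ m².
P = εσAT⁴ ⇒ T = (P/(εσA))^(1/4) = (37.894/(0.391×5.670×10⁻⁸×4.675×10⁻⁵))^(1/4) = 2459 K.

T ≈ 2459 K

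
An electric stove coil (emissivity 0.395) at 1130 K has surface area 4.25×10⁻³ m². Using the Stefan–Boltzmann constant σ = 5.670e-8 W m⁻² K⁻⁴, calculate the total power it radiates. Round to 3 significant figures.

Area A = 4.25×10⁻³ m².
P = εσAT⁴ = 0.395 × 5.670×10⁻⁸ × 4.25×10⁻³ × (1130)⁴ = 155 W.

P ≈ 155 W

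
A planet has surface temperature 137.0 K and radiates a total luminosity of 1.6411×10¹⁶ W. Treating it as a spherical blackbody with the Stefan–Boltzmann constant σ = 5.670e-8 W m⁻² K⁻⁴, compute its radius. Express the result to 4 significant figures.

L = 4πR²σT⁴ ⇒ R = √(L/(4πσT⁴)).
σT⁴ = 19.9740 W/m², so R = √(1.6411×10¹⁶/(4π×19.9740)) = 8.086×10⁶ m.

R ≈ 8.086×10⁶ m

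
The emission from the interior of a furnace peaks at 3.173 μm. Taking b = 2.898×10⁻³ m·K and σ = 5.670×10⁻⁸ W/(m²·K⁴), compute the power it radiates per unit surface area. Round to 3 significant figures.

I ≈ 3.95×10⁴ W/m²

Wien's law: T = b/λ_max = 2.898×10⁻³/3.173×10⁻⁶ = 913.331 K.
Then I = σT⁴ = 5.670×10⁻⁸×(913.331)⁴ = 3.95×10⁴ W/m².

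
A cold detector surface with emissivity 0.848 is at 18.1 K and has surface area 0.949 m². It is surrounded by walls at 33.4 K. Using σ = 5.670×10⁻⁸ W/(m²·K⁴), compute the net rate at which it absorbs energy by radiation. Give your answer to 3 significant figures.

Area A = 0.949 m².
Net radiated power P_net = εσA(T⁴ − T₀⁴) = 0.848×5.670×10⁻⁸×0.949×(18.1⁴ − 33.4⁴).
T⁴ − T₀⁴ = 1.07328×10⁵ − 1.24447×10⁶ = -1.13714×10⁶ K⁴, so P_net = -0.0519 W — negative, meaning a net gain of 0.0519 W.

Net gain ≈ 0.0519 W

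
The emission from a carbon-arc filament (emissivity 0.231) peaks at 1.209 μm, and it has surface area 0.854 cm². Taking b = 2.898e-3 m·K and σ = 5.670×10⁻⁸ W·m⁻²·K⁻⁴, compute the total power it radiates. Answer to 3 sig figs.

P ≈ 36.9 W

Wien's law: T = b/λ_max = 2.898×10⁻³/1.209×10⁻⁶ = 2397.02 K.
Area A = 0.854 cm² = 8.54×10⁻⁵ m².
Then P = εσAT⁴ = 0.231×5.670×10⁻⁸×8.54×10⁻⁵×(2397.02)⁴ = 36.9 W.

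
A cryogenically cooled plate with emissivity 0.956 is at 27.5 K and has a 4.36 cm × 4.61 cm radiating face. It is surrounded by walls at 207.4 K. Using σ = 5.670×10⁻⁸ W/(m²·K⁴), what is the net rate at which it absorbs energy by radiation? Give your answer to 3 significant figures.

Net gain ≈ 0.202 W

Area A = 0.0436 × 0.0461 = 2.00996×10⁻³ m².
Net radiated power P_net = εσA(T⁴ − T₀⁴) = 0.956×5.670×10⁻⁸×2.00996×10⁻³×(27.5⁴ − 207.4⁴).
T⁴ − T₀⁴ = 5.71914×10⁵ − 1.85027×10⁹ = -1.84970×10⁹ K⁴, so P_net = -0.202 W — negative, meaning a net gain of 0.202 W.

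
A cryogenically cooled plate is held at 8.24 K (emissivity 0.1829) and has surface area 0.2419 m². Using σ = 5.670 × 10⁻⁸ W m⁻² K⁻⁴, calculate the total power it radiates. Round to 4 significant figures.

P ≈ 1.156×10⁻⁵ W

Area A = 0.2419 m².
P = εσAT⁴ = 0.1829 × 5.670×10⁻⁸ × 0.2419 × (8.24)⁴ = 1.156×10⁻⁵ W.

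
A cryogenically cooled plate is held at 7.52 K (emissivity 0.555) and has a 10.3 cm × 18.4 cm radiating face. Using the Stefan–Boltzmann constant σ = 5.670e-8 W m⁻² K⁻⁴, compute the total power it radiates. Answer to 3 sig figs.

P ≈ 1.91×10⁻⁶ W

Area A = 0.103 × 0.184 = 0.018952 m².
P = εσAT⁴ = 0.555 × 5.670×10⁻⁸ × 0.018952 × (7.52)⁴ = 1.91×10⁻⁶ W.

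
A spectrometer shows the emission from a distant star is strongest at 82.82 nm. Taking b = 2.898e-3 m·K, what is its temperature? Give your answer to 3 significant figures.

Wien's law gives T = b/λ_max = (2.898×10⁻³ m·K)/(8.282×10⁻⁸ m) = 3.50×10⁴ K.

T ≈ 3.50×10⁴ K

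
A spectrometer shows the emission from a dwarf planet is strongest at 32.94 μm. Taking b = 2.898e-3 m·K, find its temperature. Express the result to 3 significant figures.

Wien's law gives T = b/λ_max = (2.898×10⁻³ m·K)/(3.294×10⁻⁵ m) = 88.0 K.

T ≈ 88.0 K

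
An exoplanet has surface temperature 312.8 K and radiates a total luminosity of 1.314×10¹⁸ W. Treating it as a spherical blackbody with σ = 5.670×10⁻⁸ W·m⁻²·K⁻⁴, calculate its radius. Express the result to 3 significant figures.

L = 4πR²σT⁴ ⇒ R = √(L/(4πσT⁴)).
σT⁴ = 542.813 W/m², so R = √(1.314×10¹⁸/(4π×542.813)) = 1.39×10⁷ m.

R ≈ 1.39×10⁷ m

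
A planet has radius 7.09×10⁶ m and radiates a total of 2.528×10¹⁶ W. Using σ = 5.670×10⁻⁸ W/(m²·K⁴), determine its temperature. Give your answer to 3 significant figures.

Surface area A = 4πR² = 4π(7.09×10⁶ m)² = 6.31688×10¹⁴ m².
P = σAT⁴ ⇒ T = (P/(σA))^(1/4) = (2.528×10¹⁶/(5.670×10⁻⁸×6.31688×10¹⁴))^(1/4) = 163 K.

T ≈ 163 K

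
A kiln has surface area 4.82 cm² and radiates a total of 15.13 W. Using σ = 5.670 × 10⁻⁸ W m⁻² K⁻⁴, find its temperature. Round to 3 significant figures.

T ≈ 863 K

Area A = 4.82 cm² = 4.82×10⁻⁴ m².
P = σAT⁴ ⇒ T = (P/(σA))^(1/4) = (15.13/(5.670×10⁻⁸×4.82×10⁻⁴))^(1/4) = 863 K.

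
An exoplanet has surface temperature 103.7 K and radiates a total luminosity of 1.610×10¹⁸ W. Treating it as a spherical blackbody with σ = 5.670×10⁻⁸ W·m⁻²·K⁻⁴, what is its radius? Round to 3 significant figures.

R ≈ 1.40×10⁸ m

L = 4πR²σT⁴ ⇒ R = √(L/(4πσT⁴)).
σT⁴ = 6.55689 W/m², so R = √(1.610×10¹⁸/(4π×6.55689)) = 1.40×10⁸ m.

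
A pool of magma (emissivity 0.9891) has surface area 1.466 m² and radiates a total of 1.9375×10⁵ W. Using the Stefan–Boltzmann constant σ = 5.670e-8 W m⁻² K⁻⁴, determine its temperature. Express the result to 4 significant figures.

T ≈ 1239 K

Area A = 1.466 m².
P = εσAT⁴ ⇒ T = (P/(εσA))^(1/4) = (1.9375×10⁵/(0.9891×5.670×10⁻⁸×1.466))^(1/4) = 1239 K.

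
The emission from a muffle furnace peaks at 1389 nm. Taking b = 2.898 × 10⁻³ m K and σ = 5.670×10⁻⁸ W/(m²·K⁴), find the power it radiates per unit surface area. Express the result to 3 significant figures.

I ≈ 1.07×10⁶ W/m²

Wien's law: T = b/λ_max = 2.898×10⁻³/1.389×10⁻⁶ = 2086.39 K.
Then I = σT⁴ = 5.670×10⁻⁸×(2086.39)⁴ = 1.07×10⁶ W/m².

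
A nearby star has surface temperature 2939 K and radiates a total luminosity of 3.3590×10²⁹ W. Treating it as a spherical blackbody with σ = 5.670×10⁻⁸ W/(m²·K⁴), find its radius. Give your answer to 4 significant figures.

L = 4πR²σT⁴ ⇒ R = √(L/(4πσT⁴)).
σT⁴ = 4.23040×10⁶ W/m², so R = √(3.3590×10²⁹/(4π×4.23040×10⁶)) = 7.949×10¹⁰ m.

R ≈ 7.949×10¹⁰ m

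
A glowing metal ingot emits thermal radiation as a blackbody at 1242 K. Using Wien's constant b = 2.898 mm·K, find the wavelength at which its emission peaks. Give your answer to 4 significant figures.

Wien's displacement law: λ_max = b/T = (2.898×10⁻³ m·K)/(1242 K) = 2.3333×10⁻⁶ m.
That is 2.333 μm, in the infrared range.

λ_max ≈ 2.333 μm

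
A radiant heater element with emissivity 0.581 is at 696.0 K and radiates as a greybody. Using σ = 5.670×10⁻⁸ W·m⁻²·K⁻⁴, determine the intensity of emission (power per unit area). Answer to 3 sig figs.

I ≈ 7.73×10³ W/m²

Stefan–Boltzmann: I = εσT⁴ = 0.581 × 5.670×10⁻⁸ × (696.0)⁴ = 7.73×10³ W/m².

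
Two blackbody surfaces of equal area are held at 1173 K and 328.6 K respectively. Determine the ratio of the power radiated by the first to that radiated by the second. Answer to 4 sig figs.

With equal areas, P₁/P₂ = (T₁/T₂)⁴ = (1173/328.6)⁴ = 162.4.

P₁/P₂ ≈ 162.4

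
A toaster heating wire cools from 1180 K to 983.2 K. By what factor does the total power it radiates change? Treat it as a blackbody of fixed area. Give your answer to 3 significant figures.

P ∝ T⁴, so P₂/P₁ = (T₂/T₁)⁴ = (983.2/1180)⁴ = (0.833220)⁴ = 0.482.

P₂/P₁ ≈ 0.482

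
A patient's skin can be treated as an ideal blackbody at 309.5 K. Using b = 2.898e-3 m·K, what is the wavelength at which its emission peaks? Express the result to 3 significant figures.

λ_max ≈ 9.36 μm

Wien's displacement law: λ_max = b/T = (2.898×10⁻³ m·K)/(309.5 K) = 9.363×10⁻⁶ m.
That is 9.36 μm, in the infrared range.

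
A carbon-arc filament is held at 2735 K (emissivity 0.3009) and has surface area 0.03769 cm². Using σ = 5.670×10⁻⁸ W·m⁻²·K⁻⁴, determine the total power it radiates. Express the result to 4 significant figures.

P ≈ 3.598 W

Area A = 0.03769 cm² = 3.769×10⁻⁶ m².
P = εσAT⁴ = 0.3009 × 5.670×10⁻⁸ × 3.769×10⁻⁶ × (2735)⁴ = 3.598 W.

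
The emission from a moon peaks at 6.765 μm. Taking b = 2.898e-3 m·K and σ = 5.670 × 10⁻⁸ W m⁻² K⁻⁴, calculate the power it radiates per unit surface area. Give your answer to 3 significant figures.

I ≈ 1.91×10³ W/m²

Wien's law: T = b/λ_max = 2.898×10⁻³/6.765×10⁻⁶ = 428.381 K.
Then I = σT⁴ = 5.670×10⁻⁸×(428.381)⁴ = 1.91×10³ W/m².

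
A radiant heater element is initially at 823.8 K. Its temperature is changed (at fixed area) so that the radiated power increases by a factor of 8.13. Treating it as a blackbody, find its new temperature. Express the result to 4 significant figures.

T₂ ≈ 1391 K

P ∝ T⁴, so T₂/T₁ = (P₂/P₁)^(1/4) = (8.13)^(1/4) = 1.68858.
T₂ = 823.8 × 1.68858 = 1391 K.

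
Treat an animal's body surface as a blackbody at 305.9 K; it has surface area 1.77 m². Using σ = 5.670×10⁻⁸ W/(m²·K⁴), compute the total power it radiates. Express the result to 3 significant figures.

P ≈ 879 W

Area A = 1.77 m².
P = σAT⁴ = 5.670×10⁻⁸ × 1.77 × (305.9)⁴ = 879 W.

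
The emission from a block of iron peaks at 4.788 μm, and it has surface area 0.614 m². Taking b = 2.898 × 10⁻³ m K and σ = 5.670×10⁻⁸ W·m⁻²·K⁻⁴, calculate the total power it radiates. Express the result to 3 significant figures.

P ≈ 4.67×10³ W

Wien's law: T = b/λ_max = 2.898×10⁻³/4.788×10⁻⁶ = 605.263 K.
Area A = 0.614 m².
Then P = σAT⁴ = 5.670×10⁻⁸×0.614×(605.263)⁴ = 4.67×10³ W.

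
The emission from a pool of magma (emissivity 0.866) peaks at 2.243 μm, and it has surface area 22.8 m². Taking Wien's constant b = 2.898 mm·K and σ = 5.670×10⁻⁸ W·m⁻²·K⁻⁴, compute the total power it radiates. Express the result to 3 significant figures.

Wien's law: T = b/λ_max = 2.898×10⁻³/2.243×10⁻⁶ = 1292.02 K.
Area A = 22.8 m².
Then P = εσAT⁴ = 0.866×5.670×10⁻⁸×22.8×(1292.02)⁴ = 3.12×10⁶ W.

P ≈ 3.12×10⁶ W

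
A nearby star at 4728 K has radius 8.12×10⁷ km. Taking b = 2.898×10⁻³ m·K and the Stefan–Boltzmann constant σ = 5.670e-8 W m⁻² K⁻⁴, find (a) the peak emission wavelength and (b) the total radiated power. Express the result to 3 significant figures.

λ_max ≈ 0.613 μm; P ≈ 2.35×10³⁰ W

(a) λ_max = b/T = 2.898×10⁻³/4728 = 6.129×10⁻⁷ m = 0.613 μm.
Surface area A = 4πR² = 4π(8.12×10¹⁰ m)² = 8.28556×10²² m².
(b) P = σAT⁴ = 5.670×10⁻⁸×8.28556×10²²×(4728)⁴ = 2.35×10³⁰ W.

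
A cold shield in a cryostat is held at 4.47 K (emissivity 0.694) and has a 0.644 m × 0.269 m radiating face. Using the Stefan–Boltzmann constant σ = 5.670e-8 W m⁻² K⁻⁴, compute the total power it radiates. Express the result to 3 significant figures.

Area A = 0.644 × 0.269 = 0.173236 m².
P = εσAT⁴ = 0.694 × 5.670×10⁻⁸ × 0.173236 × (4.47)⁴ = 2.72×10⁻⁶ W.

P ≈ 2.72×10⁻⁶ W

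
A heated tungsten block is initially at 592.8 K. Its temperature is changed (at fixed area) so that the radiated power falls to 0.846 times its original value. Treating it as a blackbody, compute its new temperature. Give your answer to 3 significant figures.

P ∝ T⁴, so T₂/T₁ = (P₂/P₁)^(1/4) = (0.846)^(1/4) = 0.959053.
T₂ = 592.8 × 0.959053 = 569 K.

T₂ ≈ 569 K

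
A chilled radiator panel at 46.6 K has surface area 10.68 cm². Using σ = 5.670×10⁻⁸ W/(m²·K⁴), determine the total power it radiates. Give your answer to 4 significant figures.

Area A = 10.68 cm² = 1.068×10⁻³ m².
P = σAT⁴ = 5.670×10⁻⁸ × 1.068×10⁻³ × (46.6)⁴ = 2.856×10⁻⁴ W.

P ≈ 2.856×10⁻⁴ W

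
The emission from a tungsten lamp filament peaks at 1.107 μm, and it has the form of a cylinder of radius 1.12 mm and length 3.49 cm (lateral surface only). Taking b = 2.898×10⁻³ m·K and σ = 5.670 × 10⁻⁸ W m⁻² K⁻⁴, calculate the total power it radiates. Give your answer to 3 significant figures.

Wien's law: T = b/λ_max = 2.898×10⁻³/1.107×10⁻⁶ = 2617.89 K.
Lateral area A = 2πrL = 2π×1.12×10⁻³×0.0349 = 2.45597×10⁻⁴ m².
Then P = σAT⁴ = 5.670×10⁻⁸×2.45597×10⁻⁴×(2617.89)⁴ = 654 W.

P ≈ 654 W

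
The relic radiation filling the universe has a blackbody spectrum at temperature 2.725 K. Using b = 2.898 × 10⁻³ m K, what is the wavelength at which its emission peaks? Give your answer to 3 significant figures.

Wien's displacement law: λ_max = b/T = (2.898×10⁻³ m·K)/(2.725 K) = 1.063×10⁻³ m.
That is 1.06 mm, in the microwave range.

λ_max ≈ 1.06 mm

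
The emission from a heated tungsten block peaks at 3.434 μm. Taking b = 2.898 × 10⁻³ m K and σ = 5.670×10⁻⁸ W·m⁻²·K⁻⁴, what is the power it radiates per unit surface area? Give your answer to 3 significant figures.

Wien's law: T = b/λ_max = 2.898×10⁻³/3.434×10⁻⁶ = 843.914 K.
Then I = σT⁴ = 5.670×10⁻⁸×(843.914)⁴ = 2.88×10⁴ W/m².

I ≈ 2.88×10⁴ W/m²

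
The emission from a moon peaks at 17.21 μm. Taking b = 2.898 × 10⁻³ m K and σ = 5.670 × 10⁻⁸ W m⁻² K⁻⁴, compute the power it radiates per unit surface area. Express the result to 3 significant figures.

I ≈ 45.6 W/m²

Wien's law: T = b/λ_max = 2.898×10⁻³/1.721×10⁻⁵ = 168.390 K.
Then I = σT⁴ = 5.670×10⁻⁸×(168.390)⁴ = 45.6 W/m².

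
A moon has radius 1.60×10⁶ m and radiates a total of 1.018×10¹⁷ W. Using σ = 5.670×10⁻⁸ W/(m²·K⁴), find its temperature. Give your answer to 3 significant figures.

T ≈ 486 K

Surface area A = 4πR² = 4π(1.60×10⁶ m)² = 3.21699×10¹³ m².
P = σAT⁴ ⇒ T = (P/(σA))^(1/4) = (1.018×10¹⁷/(5.670×10⁻⁸×3.21699×10¹³))^(1/4) = 486 K.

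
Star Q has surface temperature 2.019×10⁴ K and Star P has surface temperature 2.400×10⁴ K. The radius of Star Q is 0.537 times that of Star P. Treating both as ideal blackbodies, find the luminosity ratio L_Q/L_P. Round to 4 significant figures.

L_Q/L_P ≈ 0.1444

L ∝ R²T⁴, so L_Q/L_P = (R_Q/R_P)²(T_Q/T_P)⁴ = (0.537)² × (2.019×10⁴/2.400×10⁴)⁴ = 0.288369 × 0.500842 = 0.1444.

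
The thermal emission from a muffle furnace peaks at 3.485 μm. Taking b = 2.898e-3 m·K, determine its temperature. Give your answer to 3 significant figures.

Wien's law gives T = b/λ_max = (2.898×10⁻³ m·K)/(3.485×10⁻⁶ m) = 832 K.

T ≈ 832 K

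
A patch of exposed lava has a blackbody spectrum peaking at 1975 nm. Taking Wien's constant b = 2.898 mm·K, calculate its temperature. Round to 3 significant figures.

T ≈ 1.47×10³ K

Wien's law gives T = b/λ_max = (2.898×10⁻³ m·K)/(1.975×10⁻⁶ m) = 1.47×10³ K.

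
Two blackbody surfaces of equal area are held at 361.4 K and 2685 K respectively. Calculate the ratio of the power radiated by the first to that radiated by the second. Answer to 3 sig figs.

With equal areas, P₁/P₂ = (T₁/T₂)⁴ = (361.4/2685)⁴ = 3.28×10⁻⁴.

P₁/P₂ ≈ 3.28×10⁻⁴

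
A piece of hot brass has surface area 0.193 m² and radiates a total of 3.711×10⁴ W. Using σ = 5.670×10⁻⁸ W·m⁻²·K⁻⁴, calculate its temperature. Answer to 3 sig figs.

Area A = 0.193 m².
P = σAT⁴ ⇒ T = (P/(σA))^(1/4) = (3.711×10⁴/(5.670×10⁻⁸×0.193))^(1/4) = 1.36×10³ K.

T ≈ 1.36×10³ K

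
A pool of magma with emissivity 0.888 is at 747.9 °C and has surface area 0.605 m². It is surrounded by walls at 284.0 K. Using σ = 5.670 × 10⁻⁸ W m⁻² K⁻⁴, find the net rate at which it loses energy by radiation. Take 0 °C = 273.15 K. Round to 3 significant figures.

T = 747.9 °C + 273.15 = 1021.05 K.
Area A = 0.605 m².
Net radiated power P_net = εσA(T⁴ − T₀⁴) = 0.888×5.670×10⁻⁸×0.605×(1021.05⁴ − 284.0⁴).
T⁴ − T₀⁴ = 1.08690×10¹² − 6.50539×10⁹ = 1.08039×10¹² K⁴, so P_net = 3.29×10⁴ W.

Net loss ≈ 3.29×10⁴ W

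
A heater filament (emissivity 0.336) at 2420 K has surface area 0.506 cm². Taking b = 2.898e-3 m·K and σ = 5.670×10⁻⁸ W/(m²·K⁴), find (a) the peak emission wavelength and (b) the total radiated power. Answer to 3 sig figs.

(a) λ_max = b/T = 2.898×10⁻³/2420 = 1.198×10⁻⁶ m = 1.20×10³ nm.
Area A = 0.506 cm² = 5.06×10⁻⁵ m².
(b) P = εσAT⁴ = 0.336×5.670×10⁻⁸×5.06×10⁻⁵×(2420)⁴ = 33.1 W.

λ_max ≈ 1.20×10³ nm; P ≈ 33.1 W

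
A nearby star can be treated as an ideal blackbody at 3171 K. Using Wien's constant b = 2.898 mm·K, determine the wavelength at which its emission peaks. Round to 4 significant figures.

Wien's displacement law: λ_max = b/T = (2.898×10⁻³ m·K)/(3171 K) = 9.1391×10⁻⁷ m.
That is 0.9139 μm, in the infrared range.

λ_max ≈ 0.9139 μm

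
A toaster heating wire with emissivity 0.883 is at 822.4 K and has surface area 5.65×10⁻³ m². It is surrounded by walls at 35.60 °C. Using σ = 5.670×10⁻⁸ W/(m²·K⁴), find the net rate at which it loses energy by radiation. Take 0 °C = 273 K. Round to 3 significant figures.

Net loss ≈ 127 W

Surroundings: T = 35.60 °C + 273 = 308.60 K.
Area A = 5.65×10⁻³ m².
Net radiated power P_net = εσA(T⁴ − T₀⁴) = 0.883×5.670×10⁻⁸×5.65×10⁻³×(822.4⁴ − 308.60⁴).
T⁴ − T₀⁴ = 4.57438×10¹¹ − 9.06951×10⁹ = 4.48368×10¹¹ K⁴, so P_net = 127 W.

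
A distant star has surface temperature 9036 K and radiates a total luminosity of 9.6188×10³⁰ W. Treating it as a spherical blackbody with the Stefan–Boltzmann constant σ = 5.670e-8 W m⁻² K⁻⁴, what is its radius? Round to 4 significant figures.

R ≈ 4.500×10¹⁰ m

L = 4πR²σT⁴ ⇒ R = √(L/(4πσT⁴)).
σT⁴ = 3.77997×10⁸ W/m², so R = √(9.6188×10³⁰/(4π×3.77997×10⁸)) = 4.500×10¹⁰ m.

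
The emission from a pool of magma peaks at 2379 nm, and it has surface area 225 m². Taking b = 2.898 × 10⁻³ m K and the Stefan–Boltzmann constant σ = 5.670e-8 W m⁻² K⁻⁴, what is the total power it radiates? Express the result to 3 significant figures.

P ≈ 2.81×10⁷ W

Wien's law: T = b/λ_max = 2.898×10⁻³/2.379×10⁻⁶ = 1218.16 K.
Area A = 225 m².
Then P = σAT⁴ = 5.670×10⁻⁸×225×(1218.16)⁴ = 2.81×10⁷ W.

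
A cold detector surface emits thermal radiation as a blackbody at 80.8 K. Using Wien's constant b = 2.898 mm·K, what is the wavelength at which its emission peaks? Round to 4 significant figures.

Wien's displacement law: λ_max = b/T = (2.898×10⁻³ m·K)/(80.8 K) = 3.5866×10⁻⁵ m.
That is 35.87 μm, in the infrared range.

λ_max ≈ 35.87 μm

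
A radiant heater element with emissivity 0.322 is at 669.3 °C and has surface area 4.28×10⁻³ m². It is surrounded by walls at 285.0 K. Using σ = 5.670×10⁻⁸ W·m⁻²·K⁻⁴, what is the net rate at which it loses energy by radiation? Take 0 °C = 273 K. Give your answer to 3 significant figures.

Net loss ≈ 61.1 W

T = 669.3 °C + 273 = 942.3 K.
Area A = 4.28×10⁻³ m².
Net radiated power P_net = εσA(T⁴ − T₀⁴) = 0.322×5.670×10⁻⁸×4.28×10⁻³×(942.3⁴ − 285.0⁴).
T⁴ − T₀⁴ = 7.88418×10¹¹ − 6.59750×10⁹ = 7.81820×10¹¹ K⁴, so P_net = 61.1 W.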